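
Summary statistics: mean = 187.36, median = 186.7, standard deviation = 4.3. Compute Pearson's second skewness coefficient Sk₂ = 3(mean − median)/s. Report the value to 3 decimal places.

Sk₂ = 3(187.36 − 186.7) / 4.3 = 3 × 0.6600 / 4.3
    = 1.9800 / 4.3 ≈ 0.460

0.460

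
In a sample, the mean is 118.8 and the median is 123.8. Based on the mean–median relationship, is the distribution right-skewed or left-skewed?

left-skewed

mean − median = 118.8 − 123.8 = -5.0
mean < median ⇒ the longer tail is on the left ⇒ left-skewed (negatively skewed).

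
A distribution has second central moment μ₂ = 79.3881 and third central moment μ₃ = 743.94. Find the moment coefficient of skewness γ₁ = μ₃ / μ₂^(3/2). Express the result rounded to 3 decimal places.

σ = √μ₂ = √79.3881 = 8.91000
σ³ = μ₂^(3/2) = 707.34797
γ₁ = μ₃/σ³ = 743.94 / 707.34797 ≈ 1.052

1.052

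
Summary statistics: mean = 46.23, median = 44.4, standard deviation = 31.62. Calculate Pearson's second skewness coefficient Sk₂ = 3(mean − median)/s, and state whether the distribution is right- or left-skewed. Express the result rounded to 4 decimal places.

Sk₂ = 3(46.23 − 44.4) / 31.62 = 3 × 1.8300 / 31.62
    = 5.4900 / 31.62 ≈ 0.1736
Sk₂ > 0 ⇒ mean > median ⇒ right-skewed (positive skew).

0.1736, right-skewed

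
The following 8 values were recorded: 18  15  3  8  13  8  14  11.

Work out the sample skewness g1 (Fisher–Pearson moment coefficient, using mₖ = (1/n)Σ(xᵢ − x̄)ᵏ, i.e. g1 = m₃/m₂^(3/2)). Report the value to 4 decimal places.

x̄ = (18 + 15 + 3 + 8 + 13 + 8 + 14 + 11) / 8 = 11.2500
deviations (xᵢ − x̄): 6.7500, 3.7500, -8.2500, -3.2500, 1.7500, -3.2500, 2.7500, -0.2500
Σ(xᵢ − x̄)² = 159.5000 ⇒ m₂ = 159.5000/8 = 19.93750
Σ(xᵢ − x̄)³ = -243.7500 ⇒ m₃ = -243.7500/8 = -30.46875
m₂^(3/2) = 19.93750^(1.5) = 89.02378
g1 = m₃ / m₂^(3/2) = -30.46875 / 89.02378 ≈ -0.3423

-0.3423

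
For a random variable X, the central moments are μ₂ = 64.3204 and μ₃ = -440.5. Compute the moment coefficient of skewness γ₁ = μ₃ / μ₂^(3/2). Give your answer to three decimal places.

σ = √μ₂ = √64.3204 = 8.02000
σ³ = μ₂^(3/2) = 515.84961
γ₁ = μ₃/σ³ = -440.5 / 515.84961 ≈ -0.854

-0.854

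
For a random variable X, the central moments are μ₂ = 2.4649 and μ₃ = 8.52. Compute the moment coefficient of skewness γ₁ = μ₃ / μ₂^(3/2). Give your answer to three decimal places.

2.202

σ = √μ₂ = √2.4649 = 1.57000
σ³ = μ₂^(3/2) = 3.86989
γ₁ = μ₃/σ³ = 8.52 / 3.86989 ≈ 2.202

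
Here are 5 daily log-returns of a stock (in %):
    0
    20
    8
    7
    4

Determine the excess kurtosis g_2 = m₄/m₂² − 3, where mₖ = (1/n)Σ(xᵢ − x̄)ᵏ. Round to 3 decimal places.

-0.421

x̄ = 7.8000
Σ(xᵢ − x̄)² = 224.8000 ⇒ m₂ = 44.96000
Σ(xᵢ − x̄)⁴ = 26063.7760 ⇒ m₄ = 5212.75520
m₂² = 2021.40160
g_2 = m₄/m₂² − 3 = 2.57878 − 3 ≈ -0.421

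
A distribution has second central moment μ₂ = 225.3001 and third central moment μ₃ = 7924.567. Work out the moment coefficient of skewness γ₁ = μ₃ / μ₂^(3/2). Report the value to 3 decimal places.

2.343

σ = √μ₂ = √225.3001 = 15.01000
σ³ = μ₂^(3/2) = 3381.75450
γ₁ = μ₃/σ³ = 7924.567 / 3381.75450 ≈ 2.343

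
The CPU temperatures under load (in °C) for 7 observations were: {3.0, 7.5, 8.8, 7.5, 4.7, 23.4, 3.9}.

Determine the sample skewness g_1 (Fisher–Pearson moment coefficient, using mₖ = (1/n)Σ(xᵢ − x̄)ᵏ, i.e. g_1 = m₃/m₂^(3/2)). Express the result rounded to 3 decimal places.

1.648

x̄ = (3.0 + 7.5 + 8.8 + 7.5 + 4.7 + 23.4 + 3.9) / 7 = 8.4000
deviations (xᵢ − x̄): -5.4000, -0.9000, 0.4000, -0.9000, -3.7000, 15.0000, -4.5000
Σ(xᵢ − x̄)² = 289.8800 ⇒ m₂ = 289.8800/7 = 41.41143
Σ(xᵢ − x̄)³ = 3074.3640 ⇒ m₃ = 3074.3640/7 = 439.19486
m₂^(3/2) = 41.41143^(1.5) = 266.48963
g_1 = m₃ / m₂^(3/2) = 439.19486 / 266.48963 ≈ 1.648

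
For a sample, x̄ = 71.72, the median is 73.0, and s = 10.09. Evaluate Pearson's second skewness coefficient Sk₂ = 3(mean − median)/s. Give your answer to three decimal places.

Sk₂ = 3(71.72 − 73.0) / 10.09 = 3 × -1.2800 / 10.09
    = -3.8400 / 10.09 ≈ -0.381

-0.381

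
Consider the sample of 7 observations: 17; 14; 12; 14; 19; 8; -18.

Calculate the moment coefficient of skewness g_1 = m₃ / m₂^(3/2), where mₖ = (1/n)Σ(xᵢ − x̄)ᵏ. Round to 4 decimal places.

x̄ = (17 + 14 + 12 + 14 + 19 + 8 - 18) / 7 = 9.4286
deviations (xᵢ − x̄): 7.5714, 4.5714, 2.5714, 4.5714, 9.5714, -1.4286, -27.4286
Σ(xᵢ − x̄)² = 951.7143 ⇒ m₂ = 951.7143/7 = 135.95918
Σ(xᵢ − x̄)³ = -19119.1837 ⇒ m₃ = -19119.1837/7 = -2731.31195
m₂^(3/2) = 135.95918^(1.5) = 1585.30497
g_1 = m₃ / m₂^(3/2) = -2731.31195 / 1585.30497 ≈ -1.7229

-1.7229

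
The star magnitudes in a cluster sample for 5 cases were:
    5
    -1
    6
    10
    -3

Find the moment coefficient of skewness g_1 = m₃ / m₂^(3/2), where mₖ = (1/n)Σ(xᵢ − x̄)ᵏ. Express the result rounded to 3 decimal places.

x̄ = (5 - 1 + 6 + 10 - 3) / 5 = 3.4000
deviations (xᵢ − x̄): 1.6000, -4.4000, 2.6000, 6.6000, -6.4000
Σ(xᵢ − x̄)² = 113.2000 ⇒ m₂ = 113.2000/5 = 22.64000
Σ(xᵢ − x̄)³ = -38.1600 ⇒ m₃ = -38.1600/5 = -7.63200
m₂^(3/2) = 22.64000^(1.5) = 107.72454
g_1 = m₃ / m₂^(3/2) = -7.63200 / 107.72454 ≈ -0.071

-0.071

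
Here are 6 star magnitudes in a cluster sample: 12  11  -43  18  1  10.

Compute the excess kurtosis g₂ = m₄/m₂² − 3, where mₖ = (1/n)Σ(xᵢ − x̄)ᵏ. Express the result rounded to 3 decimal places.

x̄ = 1.5000
Σ(xᵢ − x̄)² = 2525.5000 ⇒ m₂ = 420.91667
Σ(xᵢ − x̄)⁴ = 4021030.3750 ⇒ m₄ = 670171.72917
m₂² = 177170.84028
g₂ = m₄/m₂² − 3 = 3.78263 − 3 ≈ 0.783

0.783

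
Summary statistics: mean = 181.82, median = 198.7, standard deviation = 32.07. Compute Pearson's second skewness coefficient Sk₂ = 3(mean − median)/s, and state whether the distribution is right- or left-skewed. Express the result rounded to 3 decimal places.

-1.579, left-skewed

Sk₂ = 3(181.82 − 198.7) / 32.07 = 3 × -16.8800 / 32.07
    = -50.6400 / 32.07 ≈ -1.579
Sk₂ < 0 ⇒ mean < median ⇒ left-skewed (negative skew).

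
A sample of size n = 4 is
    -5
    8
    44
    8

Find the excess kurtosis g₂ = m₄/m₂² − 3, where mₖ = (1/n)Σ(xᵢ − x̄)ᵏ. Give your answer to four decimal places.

x̄ = 13.7500
Σ(xᵢ − x̄)² = 1332.7500 ⇒ m₂ = 333.18750
Σ(xᵢ − x̄)⁴ = 963121.8281 ⇒ m₄ = 240780.45703
m₂² = 111013.91016
g₂ = m₄/m₂² − 3 = 2.16892 − 3 ≈ -0.8311

-0.8311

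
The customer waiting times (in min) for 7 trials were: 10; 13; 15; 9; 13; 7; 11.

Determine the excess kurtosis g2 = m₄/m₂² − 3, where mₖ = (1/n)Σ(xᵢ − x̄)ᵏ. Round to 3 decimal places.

-1.043

x̄ = 11.1429
Σ(xᵢ − x̄)² = 44.8571 ⇒ m₂ = 6.40816
Σ(xᵢ − x̄)⁴ = 562.5015 ⇒ m₄ = 80.35735
m₂² = 41.06456
g2 = m₄/m₂² − 3 = 1.95685 − 3 ≈ -1.043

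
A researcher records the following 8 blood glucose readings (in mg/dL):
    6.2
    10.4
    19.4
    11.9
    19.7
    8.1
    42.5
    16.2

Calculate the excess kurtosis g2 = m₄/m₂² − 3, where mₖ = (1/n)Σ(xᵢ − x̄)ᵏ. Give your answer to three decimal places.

1.236

x̄ = 16.8000
Σ(xᵢ − x̄)² = 929.0400 ⇒ m₂ = 116.13000
Σ(xᵢ − x̄)⁴ = 456971.5428 ⇒ m₄ = 57121.44285
m₂² = 13486.17690
g2 = m₄/m₂² − 3 = 4.23555 − 3 ≈ 1.236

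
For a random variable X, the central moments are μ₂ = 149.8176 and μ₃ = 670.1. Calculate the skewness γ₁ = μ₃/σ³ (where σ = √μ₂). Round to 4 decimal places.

0.3654

σ = √μ₂ = √149.8176 = 12.24000
σ³ = μ₂^(3/2) = 1833.76742
γ₁ = μ₃/σ³ = 670.1 / 1833.76742 ≈ 0.3654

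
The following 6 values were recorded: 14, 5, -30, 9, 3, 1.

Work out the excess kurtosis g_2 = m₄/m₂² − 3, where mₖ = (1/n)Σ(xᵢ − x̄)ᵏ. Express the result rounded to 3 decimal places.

0.630

x̄ = 0.3333
Σ(xᵢ − x̄)² = 1211.3333 ⇒ m₂ = 201.88889
Σ(xᵢ − x̄)⁴ = 887657.1111 ⇒ m₄ = 147942.85185
m₂² = 40759.12346
g_2 = m₄/m₂² − 3 = 3.62969 − 3 ≈ 0.630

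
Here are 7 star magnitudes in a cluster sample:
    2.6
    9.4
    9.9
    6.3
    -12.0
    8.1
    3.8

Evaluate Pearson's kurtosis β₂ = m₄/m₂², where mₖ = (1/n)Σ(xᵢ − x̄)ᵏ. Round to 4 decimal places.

x̄ = 4.0143
Σ(xᵢ − x̄)² = 344.0686 ⇒ m₂ = 49.15265
Σ(xᵢ − x̄)⁴ = 68121.7133 ⇒ m₄ = 9731.67333
m₂² = 2415.98330
β₂ = m₄/m₂² = 9731.67333 / 2415.98330 ≈ 4.0280

4.0280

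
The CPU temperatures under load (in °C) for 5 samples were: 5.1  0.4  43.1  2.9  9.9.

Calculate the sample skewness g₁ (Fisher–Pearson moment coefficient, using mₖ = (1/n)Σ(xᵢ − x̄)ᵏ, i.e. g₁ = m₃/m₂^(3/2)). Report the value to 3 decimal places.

x̄ = (5.1 + 0.4 + 43.1 + 2.9 + 9.9) / 5 = 12.2800
deviations (xᵢ − x̄): -7.1800, -11.8800, 30.8200, -9.3800, -2.3800
Σ(xᵢ − x̄)² = 1236.2080 ⇒ m₂ = 1236.2080/5 = 247.24160
Σ(xᵢ − x̄)³ = 26389.4695 ⇒ m₃ = 26389.4695/5 = 5277.89390
m₂^(3/2) = 247.24160^(1.5) = 3887.60667
g₁ = m₃ / m₂^(3/2) = 5277.89390 / 3887.60667 ≈ 1.358

1.358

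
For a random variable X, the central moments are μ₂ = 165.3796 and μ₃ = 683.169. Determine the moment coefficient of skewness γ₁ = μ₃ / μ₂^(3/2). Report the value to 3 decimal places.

0.321

σ = √μ₂ = √165.3796 = 12.86000
σ³ = μ₂^(3/2) = 2126.78166
γ₁ = μ₃/σ³ = 683.169 / 2126.78166 ≈ 0.321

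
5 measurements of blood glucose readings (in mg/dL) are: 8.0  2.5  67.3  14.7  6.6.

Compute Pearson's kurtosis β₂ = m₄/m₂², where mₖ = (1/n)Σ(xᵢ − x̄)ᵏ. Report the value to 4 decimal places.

3.1158

x̄ = 19.8200
Σ(xᵢ − x̄)² = 2895.0280 ⇒ m₂ = 579.00560
Σ(xᵢ − x̄)⁴ = 5222835.9094 ⇒ m₄ = 1044567.18188
m₂² = 335247.48483
β₂ = m₄/m₂² = 1044567.18188 / 335247.48483 ≈ 3.1158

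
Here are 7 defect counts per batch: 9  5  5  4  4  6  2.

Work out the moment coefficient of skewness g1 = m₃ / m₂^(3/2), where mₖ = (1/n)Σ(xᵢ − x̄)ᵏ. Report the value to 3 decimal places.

x̄ = (9 + 5 + 5 + 4 + 4 + 6 + 2) / 7 = 5.0000
deviations (xᵢ − x̄): 4.0000, 0.0000, 0.0000, -1.0000, -1.0000, 1.0000, -3.0000
Σ(xᵢ − x̄)² = 28.0000 ⇒ m₂ = 28.0000/7 = 4.00000
Σ(xᵢ − x̄)³ = 36.0000 ⇒ m₃ = 36.0000/7 = 5.14286
m₂^(3/2) = 4.00000^(1.5) = 8.00000
g1 = m₃ / m₂^(3/2) = 5.14286 / 8.00000 ≈ 0.643

0.643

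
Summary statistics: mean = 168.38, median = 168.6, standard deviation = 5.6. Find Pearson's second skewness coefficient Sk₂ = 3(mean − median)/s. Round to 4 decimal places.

Sk₂ = 3(168.38 − 168.6) / 5.6 = 3 × -0.2200 / 5.6
    = -0.6600 / 5.6 ≈ -0.1179

-0.1179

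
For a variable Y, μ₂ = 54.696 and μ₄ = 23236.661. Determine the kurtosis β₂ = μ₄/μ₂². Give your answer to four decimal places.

μ₂² = 54.696² = 2991.65242
μ₄/μ₂² = 23236.661 / 2991.65242 = 7.76717
β₂ ≈ 7.7672

7.7672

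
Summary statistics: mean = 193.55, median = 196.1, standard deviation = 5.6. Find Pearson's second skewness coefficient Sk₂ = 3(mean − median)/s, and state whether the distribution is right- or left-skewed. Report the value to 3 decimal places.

Sk₂ = 3(193.55 − 196.1) / 5.6 = 3 × -2.5500 / 5.6
    = -7.6500 / 5.6 ≈ -1.366
Sk₂ < 0 ⇒ mean < median ⇒ left-skewed (negative skew).

-1.366, left-skewed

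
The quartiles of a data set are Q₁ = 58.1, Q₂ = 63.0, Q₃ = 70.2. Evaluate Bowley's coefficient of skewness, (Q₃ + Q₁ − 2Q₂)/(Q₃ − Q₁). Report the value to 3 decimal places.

0.190

numerator: Q₃ + Q₁ − 2Q₂ = 70.2 + 58.1 − 2×63.0 = 2.3000
denominator: Q₃ − Q₁ = 70.2 − 58.1 = 12.1000
Bowley skewness = 2.3000 / 12.1000 ≈ 0.190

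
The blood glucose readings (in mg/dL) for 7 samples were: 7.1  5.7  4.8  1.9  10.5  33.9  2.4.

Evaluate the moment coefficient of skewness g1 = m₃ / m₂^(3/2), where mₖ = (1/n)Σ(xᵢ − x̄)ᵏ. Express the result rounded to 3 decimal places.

1.766

x̄ = (7.1 + 5.7 + 4.8 + 1.9 + 10.5 + 33.9 + 2.4) / 7 = 9.4714
deviations (xᵢ − x̄): -2.3714, -3.7714, -4.6714, -7.5714, 1.0286, 24.4286, -7.0714
Σ(xᵢ − x̄)² = 746.8143 ⇒ m₂ = 746.8143/7 = 106.68776
Σ(xᵢ − x̄)³ = 13622.3908 ⇒ m₃ = 13622.3908/7 = 1946.05583
m₂^(3/2) = 106.68776^(1.5) = 1101.97531
g1 = m₃ / m₂^(3/2) = 1946.05583 / 1101.97531 ≈ 1.766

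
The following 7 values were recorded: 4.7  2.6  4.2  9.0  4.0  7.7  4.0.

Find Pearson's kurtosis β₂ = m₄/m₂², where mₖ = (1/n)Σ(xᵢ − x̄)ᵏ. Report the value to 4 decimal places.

2.1357

x̄ = 5.1714
Σ(xᵢ − x̄)² = 31.5743 ⇒ m₂ = 4.51061
Σ(xᵢ − x̄)⁴ = 304.1626 ⇒ m₄ = 43.45180
m₂² = 20.34562
β₂ = m₄/m₂² = 43.45180 / 20.34562 ≈ 2.1357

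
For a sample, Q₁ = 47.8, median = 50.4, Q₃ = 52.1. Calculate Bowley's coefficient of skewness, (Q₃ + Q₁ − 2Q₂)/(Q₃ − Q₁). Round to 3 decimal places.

numerator: Q₃ + Q₁ − 2Q₂ = 52.1 + 47.8 − 2×50.4 = -0.9000
denominator: Q₃ − Q₁ = 52.1 − 47.8 = 4.3000
Bowley skewness = -0.9000 / 4.3000 ≈ -0.209

-0.209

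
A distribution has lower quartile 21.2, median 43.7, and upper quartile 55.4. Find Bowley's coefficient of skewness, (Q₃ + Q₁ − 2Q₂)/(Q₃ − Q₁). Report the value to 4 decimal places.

numerator: Q₃ + Q₁ − 2Q₂ = 55.4 + 21.2 − 2×43.7 = -10.8000
denominator: Q₃ − Q₁ = 55.4 − 21.2 = 34.2000
Bowley skewness = -10.8000 / 34.2000 ≈ -0.3158

-0.3158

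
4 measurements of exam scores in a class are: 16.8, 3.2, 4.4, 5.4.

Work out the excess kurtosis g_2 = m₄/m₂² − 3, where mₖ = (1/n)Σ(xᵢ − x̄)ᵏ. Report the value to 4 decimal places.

-0.7192

x̄ = 7.4500
Σ(xᵢ − x̄)² = 118.9900 ⇒ m₂ = 29.74750
Σ(xᵢ − x̄)⁴ = 8073.1449 ⇒ m₄ = 2018.28623
m₂² = 884.91376
g_2 = m₄/m₂² − 3 = 2.28077 − 3 ≈ -0.7192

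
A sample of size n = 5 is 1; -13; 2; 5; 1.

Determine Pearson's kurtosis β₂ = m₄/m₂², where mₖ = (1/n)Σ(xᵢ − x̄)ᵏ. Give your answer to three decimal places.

x̄ = -0.8000
Σ(xᵢ − x̄)² = 196.8000 ⇒ m₂ = 39.36000
Σ(xᵢ − x̄)⁴ = 23367.4560 ⇒ m₄ = 4673.49120
m₂² = 1549.20960
β₂ = m₄/m₂² = 4673.49120 / 1549.20960 ≈ 3.017

3.017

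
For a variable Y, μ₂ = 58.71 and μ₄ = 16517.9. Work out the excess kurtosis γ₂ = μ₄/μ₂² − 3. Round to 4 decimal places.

1.7922

μ₂² = 58.71² = 3446.86410
μ₄/μ₂² = 16517.9 / 3446.86410 = 4.79215
γ₂ = 4.79215 − 3 ≈ 1.7922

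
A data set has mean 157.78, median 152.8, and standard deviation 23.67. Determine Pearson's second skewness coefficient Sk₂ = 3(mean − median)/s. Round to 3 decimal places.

0.631

Sk₂ = 3(157.78 − 152.8) / 23.67 = 3 × 4.9800 / 23.67
    = 14.9400 / 23.67 ≈ 0.631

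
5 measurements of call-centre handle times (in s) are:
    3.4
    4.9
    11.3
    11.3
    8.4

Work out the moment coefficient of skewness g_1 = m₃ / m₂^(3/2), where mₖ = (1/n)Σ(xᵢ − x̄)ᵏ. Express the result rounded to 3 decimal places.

-0.194

x̄ = (3.4 + 4.9 + 11.3 + 11.3 + 8.4) / 5 = 7.8600
deviations (xᵢ − x̄): -4.4600, -2.9600, 3.4400, 3.4400, 0.5400
Σ(xᵢ − x̄)² = 52.6120 ⇒ m₂ = 52.6120/5 = 10.52240
Σ(xᵢ − x̄)³ = -33.0782 ⇒ m₃ = -33.0782/5 = -6.61565
m₂^(3/2) = 10.52240^(1.5) = 34.13282
g_1 = m₃ / m₂^(3/2) = -6.61565 / 34.13282 ≈ -0.194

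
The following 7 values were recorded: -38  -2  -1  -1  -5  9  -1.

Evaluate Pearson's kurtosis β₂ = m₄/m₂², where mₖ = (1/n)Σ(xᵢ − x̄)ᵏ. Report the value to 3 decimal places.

4.495

x̄ = -5.5714
Σ(xᵢ − x̄)² = 1339.7143 ⇒ m₂ = 191.38776
Σ(xᵢ − x̄)⁴ = 1152443.8426 ⇒ m₄ = 164634.83465
m₂² = 36629.27280
β₂ = m₄/m₂² = 164634.83465 / 36629.27280 ≈ 4.495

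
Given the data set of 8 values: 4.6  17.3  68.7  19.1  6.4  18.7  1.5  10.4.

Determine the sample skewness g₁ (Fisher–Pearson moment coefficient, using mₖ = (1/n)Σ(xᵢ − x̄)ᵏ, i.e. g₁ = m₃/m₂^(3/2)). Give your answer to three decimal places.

x̄ = (4.6 + 17.3 + 68.7 + 19.1 + 6.4 + 18.7 + 1.5 + 10.4) / 8 = 18.3375
deviations (xᵢ − x̄): -13.7375, -1.0375, 50.3625, 0.7625, -11.9375, 0.3625, -16.8375, -7.9375
Σ(xᵢ − x̄)² = 3215.8988 ⇒ m₂ = 3215.8988/8 = 401.98734
Σ(xᵢ − x̄)³ = 118170.6680 ⇒ m₃ = 118170.6680/8 = 14771.33350
m₂^(3/2) = 401.98734^(1.5) = 8059.69431
g₁ = m₃ / m₂^(3/2) = 14771.33350 / 8059.69431 ≈ 1.833

1.833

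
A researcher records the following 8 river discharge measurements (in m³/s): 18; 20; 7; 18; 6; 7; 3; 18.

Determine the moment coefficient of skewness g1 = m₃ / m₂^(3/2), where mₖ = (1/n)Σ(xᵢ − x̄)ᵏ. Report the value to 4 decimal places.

-0.0735

x̄ = (18 + 20 + 7 + 18 + 6 + 7 + 3 + 18) / 8 = 12.1250
deviations (xᵢ − x̄): 5.8750, 7.8750, -5.1250, 5.8750, -6.1250, -5.1250, -9.1250, 5.8750
Σ(xᵢ − x̄)² = 338.8750 ⇒ m₂ = 338.8750/8 = 42.35938
Σ(xᵢ − x̄)³ = -162.0938 ⇒ m₃ = -162.0938/8 = -20.26172
m₂^(3/2) = 42.35938^(1.5) = 275.69210
g1 = m₃ / m₂^(3/2) = -20.26172 / 275.69210 ≈ -0.0735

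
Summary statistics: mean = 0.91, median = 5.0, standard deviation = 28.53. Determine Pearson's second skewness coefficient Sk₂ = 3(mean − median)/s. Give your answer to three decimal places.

Sk₂ = 3(0.91 − 5.0) / 28.53 = 3 × -4.0900 / 28.53
    = -12.2700 / 28.53 ≈ -0.430

-0.430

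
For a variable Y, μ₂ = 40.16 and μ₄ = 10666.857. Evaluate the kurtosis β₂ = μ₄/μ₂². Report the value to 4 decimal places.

μ₂² = 40.16² = 1612.82560
μ₄/μ₂² = 10666.857 / 1612.82560 = 6.61377
β₂ ≈ 6.6138

6.6138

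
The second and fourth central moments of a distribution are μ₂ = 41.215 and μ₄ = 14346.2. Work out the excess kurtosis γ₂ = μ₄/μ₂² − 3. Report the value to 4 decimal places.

5.4455

μ₂² = 41.215² = 1698.67623
μ₄/μ₂² = 14346.2 / 1698.67623 = 8.44552
γ₂ = 8.44552 − 3 ≈ 5.4455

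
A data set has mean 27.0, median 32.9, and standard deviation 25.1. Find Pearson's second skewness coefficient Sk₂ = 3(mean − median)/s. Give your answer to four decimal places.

-0.7052

Sk₂ = 3(27.0 − 32.9) / 25.1 = 3 × -5.9000 / 25.1
    = -17.7000 / 25.1 ≈ -0.7052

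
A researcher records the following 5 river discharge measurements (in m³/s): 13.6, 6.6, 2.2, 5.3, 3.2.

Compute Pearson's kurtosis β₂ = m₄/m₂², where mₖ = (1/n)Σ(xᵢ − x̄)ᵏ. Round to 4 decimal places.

2.5791

x̄ = 6.1800
Σ(xᵢ − x̄)² = 80.7280 ⇒ m₂ = 16.14560
Σ(xᵢ − x̄)⁴ = 3361.6178 ⇒ m₄ = 672.32355
m₂² = 260.68040
β₂ = m₄/m₂² = 672.32355 / 260.68040 ≈ 2.5791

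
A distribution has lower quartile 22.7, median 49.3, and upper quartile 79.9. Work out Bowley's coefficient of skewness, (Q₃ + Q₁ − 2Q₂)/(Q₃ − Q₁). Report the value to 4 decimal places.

numerator: Q₃ + Q₁ − 2Q₂ = 79.9 + 22.7 − 2×49.3 = 4.0000
denominator: Q₃ − Q₁ = 79.9 − 22.7 = 57.2000
Bowley skewness = 4.0000 / 57.2000 ≈ 0.0699

0.0699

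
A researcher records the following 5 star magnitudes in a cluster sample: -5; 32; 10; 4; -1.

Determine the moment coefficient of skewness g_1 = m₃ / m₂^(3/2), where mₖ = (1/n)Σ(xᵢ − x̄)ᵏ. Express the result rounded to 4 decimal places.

x̄ = (-5 + 32 + 10 + 4 - 1) / 5 = 8.0000
deviations (xᵢ − x̄): -13.0000, 24.0000, 2.0000, -4.0000, -9.0000
Σ(xᵢ − x̄)² = 846.0000 ⇒ m₂ = 846.0000/5 = 169.20000
Σ(xᵢ − x̄)³ = 10842.0000 ⇒ m₃ = 10842.0000/5 = 2168.40000
m₂^(3/2) = 169.20000^(1.5) = 2200.90115
g_1 = m₃ / m₂^(3/2) = 2168.40000 / 2200.90115 ≈ 0.9852

0.9852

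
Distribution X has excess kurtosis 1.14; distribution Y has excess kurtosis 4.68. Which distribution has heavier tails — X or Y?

Higher excess kurtosis ⇒ heavier tails relative to the normal distribution.
1.14 vs 4.68: the larger is 4.68, so Y has heavier tails.

Y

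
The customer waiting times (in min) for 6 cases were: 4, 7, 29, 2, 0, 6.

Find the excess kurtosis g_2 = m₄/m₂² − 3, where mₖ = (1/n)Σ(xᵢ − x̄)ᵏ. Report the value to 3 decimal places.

0.802

x̄ = 8.0000
Σ(xᵢ − x̄)² = 562.0000 ⇒ m₂ = 93.66667
Σ(xᵢ − x̄)⁴ = 200146.0000 ⇒ m₄ = 33357.66667
m₂² = 8773.44444
g_2 = m₄/m₂² − 3 = 3.80212 − 3 ≈ 0.802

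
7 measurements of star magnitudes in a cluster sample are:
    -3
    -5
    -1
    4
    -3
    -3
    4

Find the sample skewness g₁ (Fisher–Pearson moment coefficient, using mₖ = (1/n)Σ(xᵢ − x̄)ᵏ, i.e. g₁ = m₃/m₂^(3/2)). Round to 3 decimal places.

0.622

x̄ = (-3 - 5 - 1 + 4 - 3 - 3 + 4) / 7 = -1.0000
deviations (xᵢ − x̄): -2.0000, -4.0000, 0.0000, 5.0000, -2.0000, -2.0000, 5.0000
Σ(xᵢ − x̄)² = 78.0000 ⇒ m₂ = 78.0000/7 = 11.14286
Σ(xᵢ − x̄)³ = 162.0000 ⇒ m₃ = 162.0000/7 = 23.14286
m₂^(3/2) = 11.14286^(1.5) = 37.19588
g₁ = m₃ / m₂^(3/2) = 23.14286 / 37.19588 ≈ 0.622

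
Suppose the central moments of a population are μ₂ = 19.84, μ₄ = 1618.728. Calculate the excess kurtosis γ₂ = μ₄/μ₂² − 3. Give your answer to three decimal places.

1.112

μ₂² = 19.84² = 393.62560
μ₄/μ₂² = 1618.728 / 393.62560 = 4.11235
γ₂ = 4.11235 − 3 ≈ 1.112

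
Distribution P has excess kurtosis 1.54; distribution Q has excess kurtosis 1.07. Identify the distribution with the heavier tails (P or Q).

Higher excess kurtosis ⇒ heavier tails relative to the normal distribution.
1.54 vs 1.07: the larger is 1.54, so P has heavier tails.

P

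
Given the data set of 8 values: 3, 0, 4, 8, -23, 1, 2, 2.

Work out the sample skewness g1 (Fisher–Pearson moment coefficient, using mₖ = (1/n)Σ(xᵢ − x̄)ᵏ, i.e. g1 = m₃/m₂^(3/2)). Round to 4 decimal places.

-1.9586

x̄ = (3 + 0 + 4 + 8 - 23 + 1 + 2 + 2) / 8 = -0.3750
deviations (xᵢ − x̄): 3.3750, 0.3750, 4.3750, 8.3750, -22.6250, 1.3750, 2.3750, 2.3750
Σ(xᵢ − x̄)² = 625.8750 ⇒ m₂ = 625.8750/8 = 78.23438
Σ(xᵢ − x̄)³ = -10842.4688 ⇒ m₃ = -10842.4688/8 = -1355.30859
m₂^(3/2) = 78.23438^(1.5) = 691.98459
g1 = m₃ / m₂^(3/2) = -1355.30859 / 691.98459 ≈ -1.9586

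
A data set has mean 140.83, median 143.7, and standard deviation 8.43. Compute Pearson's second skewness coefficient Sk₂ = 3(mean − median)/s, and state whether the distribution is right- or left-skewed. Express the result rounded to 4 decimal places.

-1.0214, left-skewed

Sk₂ = 3(140.83 − 143.7) / 8.43 = 3 × -2.8700 / 8.43
    = -8.6100 / 8.43 ≈ -1.0214
Sk₂ < 0 ⇒ mean < median ⇒ left-skewed (negative skew).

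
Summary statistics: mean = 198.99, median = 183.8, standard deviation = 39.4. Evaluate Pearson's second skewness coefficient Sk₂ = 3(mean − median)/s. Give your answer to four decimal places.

1.1566

Sk₂ = 3(198.99 − 183.8) / 39.4 = 3 × 15.1900 / 39.4
    = 45.5700 / 39.4 ≈ 1.1566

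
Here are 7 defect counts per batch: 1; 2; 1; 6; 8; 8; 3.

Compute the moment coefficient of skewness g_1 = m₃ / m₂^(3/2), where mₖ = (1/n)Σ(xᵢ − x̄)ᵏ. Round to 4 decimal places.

0.2798

x̄ = (1 + 2 + 1 + 6 + 8 + 8 + 3) / 7 = 4.1429
deviations (xᵢ − x̄): -3.1429, -2.1429, -3.1429, 1.8571, 3.8571, 3.8571, -1.1429
Σ(xᵢ − x̄)² = 58.8571 ⇒ m₂ = 58.8571/7 = 8.40816
Σ(xᵢ − x̄)³ = 47.7551 ⇒ m₃ = 47.7551/7 = 6.82216
m₂^(3/2) = 8.40816^(1.5) = 24.38101
g_1 = m₃ / m₂^(3/2) = 6.82216 / 24.38101 ≈ 0.2798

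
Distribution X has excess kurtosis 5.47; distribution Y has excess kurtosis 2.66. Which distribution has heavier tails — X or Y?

X

Higher excess kurtosis ⇒ heavier tails relative to the normal distribution.
5.47 vs 2.66: the larger is 5.47, so X has heavier tails.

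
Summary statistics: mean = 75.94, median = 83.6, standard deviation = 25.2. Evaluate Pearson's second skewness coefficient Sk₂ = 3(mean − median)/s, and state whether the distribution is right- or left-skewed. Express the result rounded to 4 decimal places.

Sk₂ = 3(75.94 − 83.6) / 25.2 = 3 × -7.6600 / 25.2
    = -22.9800 / 25.2 ≈ -0.9119
Sk₂ < 0 ⇒ mean < median ⇒ left-skewed (negative skew).

-0.9119, left-skewed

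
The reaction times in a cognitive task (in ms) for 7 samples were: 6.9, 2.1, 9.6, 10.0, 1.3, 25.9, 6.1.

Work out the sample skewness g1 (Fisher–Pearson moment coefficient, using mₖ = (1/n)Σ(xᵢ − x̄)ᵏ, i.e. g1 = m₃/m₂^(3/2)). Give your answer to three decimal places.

1.356

x̄ = (6.9 + 2.1 + 9.6 + 10.0 + 1.3 + 25.9 + 6.1) / 7 = 8.8429
deviations (xᵢ − x̄): -1.9429, -6.7429, 0.7571, 1.1571, -7.5429, 17.0571, -2.7429
Σ(xᵢ − x̄)² = 406.5171 ⇒ m₂ = 406.5171/7 = 58.07388
Σ(xᵢ − x̄)³ = 4201.0040 ⇒ m₃ = 4201.0040/7 = 600.14342
m₂^(3/2) = 58.07388^(1.5) = 442.55906
g1 = m₃ / m₂^(3/2) = 600.14342 / 442.55906 ≈ 1.356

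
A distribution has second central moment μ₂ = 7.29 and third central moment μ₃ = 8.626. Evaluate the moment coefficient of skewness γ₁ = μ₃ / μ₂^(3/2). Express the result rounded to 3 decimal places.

σ = √μ₂ = √7.29 = 2.70000
σ³ = μ₂^(3/2) = 19.68300
γ₁ = μ₃/σ³ = 8.626 / 19.68300 ≈ 0.438

0.438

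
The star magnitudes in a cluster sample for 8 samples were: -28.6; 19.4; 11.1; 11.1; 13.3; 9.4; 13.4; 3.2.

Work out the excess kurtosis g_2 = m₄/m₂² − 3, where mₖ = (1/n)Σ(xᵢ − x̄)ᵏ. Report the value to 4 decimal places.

x̄ = 6.5375
Σ(xᵢ − x̄)² = 1553.8788 ⇒ m₂ = 194.23484
Σ(xᵢ − x̄)⁴ = 1557084.3197 ⇒ m₄ = 194635.53997
m₂² = 37727.17453
g_2 = m₄/m₂² − 3 = 5.15903 − 3 ≈ 2.1590

2.1590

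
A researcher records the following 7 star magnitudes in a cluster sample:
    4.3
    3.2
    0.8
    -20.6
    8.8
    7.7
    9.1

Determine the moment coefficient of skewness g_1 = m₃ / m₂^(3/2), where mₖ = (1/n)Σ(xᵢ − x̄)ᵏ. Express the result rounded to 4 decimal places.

x̄ = (4.3 + 3.2 + 0.8 - 20.6 + 8.8 + 7.7 + 9.1) / 7 = 1.9000
deviations (xᵢ − x̄): 2.4000, 1.3000, -1.1000, -22.5000, 6.9000, 5.8000, 7.2000
Σ(xᵢ − x̄)² = 648.0000 ⇒ m₂ = 648.0000/7 = 92.57143
Σ(xᵢ − x̄)³ = -10479.0660 ⇒ m₃ = -10479.0660/7 = -1497.00943
m₂^(3/2) = 92.57143^(1.5) = 890.66718
g_1 = m₃ / m₂^(3/2) = -1497.00943 / 890.66718 ≈ -1.6808

-1.6808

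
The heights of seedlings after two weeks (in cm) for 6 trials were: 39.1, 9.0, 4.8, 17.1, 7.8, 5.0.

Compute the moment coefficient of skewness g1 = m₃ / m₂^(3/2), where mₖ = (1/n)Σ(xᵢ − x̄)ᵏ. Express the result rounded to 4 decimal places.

1.3871

x̄ = (39.1 + 9.0 + 4.8 + 17.1 + 7.8 + 5.0) / 6 = 13.8000
deviations (xᵢ − x̄): 25.3000, -4.8000, -9.0000, 3.3000, -6.0000, -8.8000
Σ(xᵢ − x̄)² = 868.4600 ⇒ m₂ = 868.4600/6 = 144.74333
Σ(xᵢ − x̄)³ = 14493.1500 ⇒ m₃ = 14493.1500/6 = 2415.52500
m₂^(3/2) = 144.74333^(1.5) = 1741.39725
g1 = m₃ / m₂^(3/2) = 2415.52500 / 1741.39725 ≈ 1.3871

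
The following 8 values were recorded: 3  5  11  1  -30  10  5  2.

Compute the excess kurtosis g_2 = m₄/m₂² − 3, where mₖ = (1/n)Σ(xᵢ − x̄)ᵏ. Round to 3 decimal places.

2.335

x̄ = 0.8750
Σ(xᵢ − x̄)² = 1178.8750 ⇒ m₂ = 147.35938
Σ(xᵢ − x̄)⁴ = 926759.0254 ⇒ m₄ = 115844.87817
m₂² = 21714.78540
g_2 = m₄/m₂² − 3 = 5.33484 − 3 ≈ 2.335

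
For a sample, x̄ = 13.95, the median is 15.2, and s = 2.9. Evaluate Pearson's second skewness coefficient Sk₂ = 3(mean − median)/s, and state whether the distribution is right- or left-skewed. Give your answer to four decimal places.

-1.2931, left-skewed

Sk₂ = 3(13.95 − 15.2) / 2.9 = 3 × -1.2500 / 2.9
    = -3.7500 / 2.9 ≈ -1.2931
Sk₂ < 0 ⇒ mean < median ⇒ left-skewed (negative skew).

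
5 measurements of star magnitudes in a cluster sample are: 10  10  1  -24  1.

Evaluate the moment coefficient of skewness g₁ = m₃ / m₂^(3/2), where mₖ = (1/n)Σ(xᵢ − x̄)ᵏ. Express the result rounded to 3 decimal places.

-1.124

x̄ = (10 + 10 + 1 - 24 + 1) / 5 = -0.4000
deviations (xᵢ − x̄): 10.4000, 10.4000, 1.4000, -23.6000, 1.4000
Σ(xᵢ − x̄)² = 777.2000 ⇒ m₂ = 777.2000/5 = 155.44000
Σ(xᵢ − x̄)³ = -10889.0400 ⇒ m₃ = -10889.0400/5 = -2177.80800
m₂^(3/2) = 155.44000^(1.5) = 1937.95720
g₁ = m₃ / m₂^(3/2) = -2177.80800 / 1937.95720 ≈ -1.124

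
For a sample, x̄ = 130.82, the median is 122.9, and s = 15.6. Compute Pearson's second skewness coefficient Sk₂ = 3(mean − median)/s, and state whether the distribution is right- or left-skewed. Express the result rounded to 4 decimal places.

1.5231, right-skewed

Sk₂ = 3(130.82 − 122.9) / 15.6 = 3 × 7.9200 / 15.6
    = 23.7600 / 15.6 ≈ 1.5231
Sk₂ > 0 ⇒ mean > median ⇒ right-skewed (positive skew).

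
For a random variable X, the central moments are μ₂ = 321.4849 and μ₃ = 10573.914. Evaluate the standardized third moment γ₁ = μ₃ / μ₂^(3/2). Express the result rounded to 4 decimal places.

1.8344

σ = √μ₂ = √321.4849 = 17.93000
σ³ = μ₂^(3/2) = 5764.22426
γ₁ = μ₃/σ³ = 10573.914 / 5764.22426 ≈ 1.8344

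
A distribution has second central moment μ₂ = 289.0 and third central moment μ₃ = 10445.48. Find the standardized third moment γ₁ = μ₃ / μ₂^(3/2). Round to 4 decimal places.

2.1261

σ = √μ₂ = √289.0 = 17.00000
σ³ = μ₂^(3/2) = 4913.00000
γ₁ = μ₃/σ³ = 10445.48 / 4913.00000 ≈ 2.1261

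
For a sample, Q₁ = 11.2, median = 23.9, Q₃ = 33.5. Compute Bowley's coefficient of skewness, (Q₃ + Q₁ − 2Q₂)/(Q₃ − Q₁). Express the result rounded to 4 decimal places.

-0.1390

numerator: Q₃ + Q₁ − 2Q₂ = 33.5 + 11.2 − 2×23.9 = -3.1000
denominator: Q₃ − Q₁ = 33.5 − 11.2 = 22.3000
Bowley skewness = -3.1000 / 22.3000 ≈ -0.1390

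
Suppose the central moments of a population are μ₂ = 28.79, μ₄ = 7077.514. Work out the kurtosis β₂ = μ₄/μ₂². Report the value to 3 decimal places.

8.539

μ₂² = 28.79² = 828.86410
μ₄/μ₂² = 7077.514 / 828.86410 = 8.53881
β₂ ≈ 8.539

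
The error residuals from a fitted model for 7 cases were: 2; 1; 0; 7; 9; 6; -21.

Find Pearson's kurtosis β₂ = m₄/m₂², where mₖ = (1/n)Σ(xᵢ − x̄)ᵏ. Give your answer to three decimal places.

4.221

x̄ = 0.5714
Σ(xᵢ − x̄)² = 609.7143 ⇒ m₂ = 87.10204
Σ(xᵢ − x̄)⁴ = 224156.2099 ⇒ m₄ = 32022.31570
m₂² = 7586.76551
β₂ = m₄/m₂² = 32022.31570 / 7586.76551 ≈ 4.221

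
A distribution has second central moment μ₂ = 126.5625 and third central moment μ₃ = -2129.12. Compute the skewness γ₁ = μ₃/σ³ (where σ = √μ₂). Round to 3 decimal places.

σ = √μ₂ = √126.5625 = 11.25000
σ³ = μ₂^(3/2) = 1423.82813
γ₁ = μ₃/σ³ = -2129.12 / 1423.82813 ≈ -1.495

-1.495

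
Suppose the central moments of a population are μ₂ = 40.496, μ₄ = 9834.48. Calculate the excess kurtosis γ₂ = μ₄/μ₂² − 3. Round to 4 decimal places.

2.9969

μ₂² = 40.496² = 1639.92602
μ₄/μ₂² = 9834.48 / 1639.92602 = 5.99690
γ₂ = 5.99690 − 3 ≈ 2.9969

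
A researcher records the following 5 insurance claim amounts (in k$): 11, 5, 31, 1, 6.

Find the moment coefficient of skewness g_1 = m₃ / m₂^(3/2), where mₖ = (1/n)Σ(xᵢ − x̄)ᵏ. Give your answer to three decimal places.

1.178

x̄ = (11 + 5 + 31 + 1 + 6) / 5 = 10.8000
deviations (xᵢ − x̄): 0.2000, -5.8000, 20.2000, -9.8000, -4.8000
Σ(xᵢ − x̄)² = 560.8000 ⇒ m₂ = 560.8000/5 = 112.16000
Σ(xᵢ − x̄)³ = 6995.5200 ⇒ m₃ = 6995.5200/5 = 1399.10400
m₂^(3/2) = 112.16000^(1.5) = 1187.83742
g_1 = m₃ / m₂^(3/2) = 1399.10400 / 1187.83742 ≈ 1.178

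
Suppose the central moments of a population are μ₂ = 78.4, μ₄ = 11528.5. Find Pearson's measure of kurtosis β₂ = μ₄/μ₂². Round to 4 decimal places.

μ₂² = 78.4² = 6146.56000
μ₄/μ₂² = 11528.5 / 6146.56000 = 1.87560
β₂ ≈ 1.8756

1.8756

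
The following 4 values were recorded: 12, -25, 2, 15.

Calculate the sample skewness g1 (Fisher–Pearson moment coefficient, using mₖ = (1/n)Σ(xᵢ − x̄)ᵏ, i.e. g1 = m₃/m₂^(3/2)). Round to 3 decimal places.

x̄ = (12 - 25 + 2 + 15) / 4 = 1.0000
deviations (xᵢ − x̄): 11.0000, -26.0000, 1.0000, 14.0000
Σ(xᵢ − x̄)² = 994.0000 ⇒ m₂ = 994.0000/4 = 248.50000
Σ(xᵢ − x̄)³ = -13500.0000 ⇒ m₃ = -13500.0000/4 = -3375.00000
m₂^(3/2) = 248.50000^(1.5) = 3917.32487
g1 = m₃ / m₂^(3/2) = -3375.00000 / 3917.32487 ≈ -0.862

-0.862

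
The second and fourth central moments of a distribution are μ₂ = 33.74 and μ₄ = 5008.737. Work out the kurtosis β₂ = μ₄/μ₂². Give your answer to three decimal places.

4.400

μ₂² = 33.74² = 1138.38760
μ₄/μ₂² = 5008.737 / 1138.38760 = 4.39985
β₂ ≈ 4.400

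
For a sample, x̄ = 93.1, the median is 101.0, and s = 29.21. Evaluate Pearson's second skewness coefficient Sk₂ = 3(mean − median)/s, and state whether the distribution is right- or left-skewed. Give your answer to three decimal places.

Sk₂ = 3(93.1 − 101.0) / 29.21 = 3 × -7.9000 / 29.21
    = -23.7000 / 29.21 ≈ -0.811
Sk₂ < 0 ⇒ mean < median ⇒ left-skewed (negative skew).

-0.811, left-skewed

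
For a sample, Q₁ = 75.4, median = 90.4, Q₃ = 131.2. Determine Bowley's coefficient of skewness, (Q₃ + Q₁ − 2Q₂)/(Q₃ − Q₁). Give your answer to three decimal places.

numerator: Q₃ + Q₁ − 2Q₂ = 131.2 + 75.4 − 2×90.4 = 25.8000
denominator: Q₃ − Q₁ = 131.2 − 75.4 = 55.8000
Bowley skewness = 25.8000 / 55.8000 ≈ 0.462

0.462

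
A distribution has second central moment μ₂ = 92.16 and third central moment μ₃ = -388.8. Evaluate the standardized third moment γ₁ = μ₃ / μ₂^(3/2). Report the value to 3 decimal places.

σ = √μ₂ = √92.16 = 9.60000
σ³ = μ₂^(3/2) = 884.73600
γ₁ = μ₃/σ³ = -388.8 / 884.73600 ≈ -0.439

-0.439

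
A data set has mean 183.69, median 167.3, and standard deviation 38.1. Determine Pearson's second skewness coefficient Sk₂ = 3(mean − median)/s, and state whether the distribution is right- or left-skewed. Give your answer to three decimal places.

1.291, right-skewed

Sk₂ = 3(183.69 − 167.3) / 38.1 = 3 × 16.3900 / 38.1
    = 49.1700 / 38.1 ≈ 1.291
Sk₂ > 0 ⇒ mean > median ⇒ right-skewed (positive skew).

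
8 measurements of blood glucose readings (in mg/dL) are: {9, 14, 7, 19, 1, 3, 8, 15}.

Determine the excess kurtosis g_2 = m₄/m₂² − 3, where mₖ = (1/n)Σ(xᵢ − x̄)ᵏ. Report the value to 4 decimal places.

-1.1038

x̄ = 9.5000
Σ(xᵢ − x̄)² = 264.0000 ⇒ m₂ = 33.00000
Σ(xᵢ − x̄)⁴ = 16519.5000 ⇒ m₄ = 2064.93750
m₂² = 1089.00000
g_2 = m₄/m₂² − 3 = 1.89618 − 3 ≈ -1.1038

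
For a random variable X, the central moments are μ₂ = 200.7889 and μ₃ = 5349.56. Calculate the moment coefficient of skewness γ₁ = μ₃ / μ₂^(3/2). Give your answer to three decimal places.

1.880

σ = √μ₂ = √200.7889 = 14.17000
σ³ = μ₂^(3/2) = 2845.17871
γ₁ = μ₃/σ³ = 5349.56 / 2845.17871 ≈ 1.880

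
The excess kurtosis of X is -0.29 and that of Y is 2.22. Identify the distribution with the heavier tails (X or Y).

Higher excess kurtosis ⇒ heavier tails relative to the normal distribution.
-0.29 vs 2.22: the larger is 2.22, so Y has heavier tails. (Y is leptokurtic — heavier-than-normal tails; the other is platykurtic.)

Y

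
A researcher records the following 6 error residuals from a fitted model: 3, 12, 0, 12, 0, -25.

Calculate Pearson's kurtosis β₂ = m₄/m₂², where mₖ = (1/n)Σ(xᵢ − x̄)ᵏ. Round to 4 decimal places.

x̄ = 0.3333
Σ(xᵢ − x̄)² = 921.3333 ⇒ m₂ = 153.55556
Σ(xᵢ − x̄)⁴ = 448981.7778 ⇒ m₄ = 74830.29630
m₂² = 23579.30864
β₂ = m₄/m₂² = 74830.29630 / 23579.30864 ≈ 3.1736

3.1736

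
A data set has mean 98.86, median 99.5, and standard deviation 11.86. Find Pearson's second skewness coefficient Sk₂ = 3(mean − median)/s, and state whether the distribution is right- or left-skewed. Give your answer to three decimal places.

Sk₂ = 3(98.86 − 99.5) / 11.86 = 3 × -0.6400 / 11.86
    = -1.9200 / 11.86 ≈ -0.162
Sk₂ < 0 ⇒ mean < median ⇒ left-skewed (negative skew).

-0.162, left-skewed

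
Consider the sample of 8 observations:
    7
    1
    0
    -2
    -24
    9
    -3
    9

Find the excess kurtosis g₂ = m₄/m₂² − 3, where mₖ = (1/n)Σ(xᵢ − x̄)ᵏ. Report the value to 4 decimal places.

1.1261

x̄ = -0.3750
Σ(xᵢ − x̄)² = 799.8750 ⇒ m₂ = 99.98438
Σ(xᵢ − x̄)⁴ = 329986.8691 ⇒ m₄ = 41248.35864
m₂² = 9996.87524
g₂ = m₄/m₂² − 3 = 4.12613 − 3 ≈ 1.1261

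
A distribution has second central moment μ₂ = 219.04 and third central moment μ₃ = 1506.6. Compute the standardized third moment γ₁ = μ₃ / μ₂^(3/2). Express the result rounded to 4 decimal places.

σ = √μ₂ = √219.04 = 14.80000
σ³ = μ₂^(3/2) = 3241.79200
γ₁ = μ₃/σ³ = 1506.6 / 3241.79200 ≈ 0.4647

0.4647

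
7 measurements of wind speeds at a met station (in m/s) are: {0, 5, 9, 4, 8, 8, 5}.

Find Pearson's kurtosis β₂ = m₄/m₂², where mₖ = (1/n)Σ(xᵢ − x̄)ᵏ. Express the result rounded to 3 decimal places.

2.475

x̄ = 5.5714
Σ(xᵢ − x̄)² = 57.7143 ⇒ m₂ = 8.24490
Σ(xᵢ − x̄)⁴ = 1177.5977 ⇒ m₄ = 168.22824
m₂² = 67.97834
β₂ = m₄/m₂² = 168.22824 / 67.97834 ≈ 2.475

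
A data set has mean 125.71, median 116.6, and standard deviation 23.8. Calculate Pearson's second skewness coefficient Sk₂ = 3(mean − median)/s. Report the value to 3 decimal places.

Sk₂ = 3(125.71 − 116.6) / 23.8 = 3 × 9.1100 / 23.8
    = 27.3300 / 23.8 ≈ 1.148

1.148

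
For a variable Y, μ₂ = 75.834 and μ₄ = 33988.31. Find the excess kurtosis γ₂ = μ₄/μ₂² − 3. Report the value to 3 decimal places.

μ₂² = 75.834² = 5750.79556
μ₄/μ₂² = 33988.31 / 5750.79556 = 5.91019
γ₂ = 5.91019 − 3 ≈ 2.910

2.910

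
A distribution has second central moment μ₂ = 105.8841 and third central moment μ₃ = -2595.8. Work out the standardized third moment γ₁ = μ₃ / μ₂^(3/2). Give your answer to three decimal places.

-2.382

σ = √μ₂ = √105.8841 = 10.29000
σ³ = μ₂^(3/2) = 1089.54739
γ₁ = μ₃/σ³ = -2595.8 / 1089.54739 ≈ -2.382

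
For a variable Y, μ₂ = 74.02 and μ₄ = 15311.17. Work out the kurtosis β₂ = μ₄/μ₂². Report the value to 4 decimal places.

μ₂² = 74.02² = 5478.96040
μ₄/μ₂² = 15311.17 / 5478.96040 = 2.79454
β₂ ≈ 2.7945

2.7945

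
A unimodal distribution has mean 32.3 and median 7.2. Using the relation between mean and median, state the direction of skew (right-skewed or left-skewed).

mean − median = 32.3 − 7.2 = 25.1
mean > median ⇒ the longer tail is on the right ⇒ right-skewed (positively skewed).

right-skewed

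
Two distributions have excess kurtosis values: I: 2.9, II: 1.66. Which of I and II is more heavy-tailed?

Higher excess kurtosis ⇒ heavier tails relative to the normal distribution.
2.9 vs 1.66: the larger is 2.9, so I has heavier tails.

I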